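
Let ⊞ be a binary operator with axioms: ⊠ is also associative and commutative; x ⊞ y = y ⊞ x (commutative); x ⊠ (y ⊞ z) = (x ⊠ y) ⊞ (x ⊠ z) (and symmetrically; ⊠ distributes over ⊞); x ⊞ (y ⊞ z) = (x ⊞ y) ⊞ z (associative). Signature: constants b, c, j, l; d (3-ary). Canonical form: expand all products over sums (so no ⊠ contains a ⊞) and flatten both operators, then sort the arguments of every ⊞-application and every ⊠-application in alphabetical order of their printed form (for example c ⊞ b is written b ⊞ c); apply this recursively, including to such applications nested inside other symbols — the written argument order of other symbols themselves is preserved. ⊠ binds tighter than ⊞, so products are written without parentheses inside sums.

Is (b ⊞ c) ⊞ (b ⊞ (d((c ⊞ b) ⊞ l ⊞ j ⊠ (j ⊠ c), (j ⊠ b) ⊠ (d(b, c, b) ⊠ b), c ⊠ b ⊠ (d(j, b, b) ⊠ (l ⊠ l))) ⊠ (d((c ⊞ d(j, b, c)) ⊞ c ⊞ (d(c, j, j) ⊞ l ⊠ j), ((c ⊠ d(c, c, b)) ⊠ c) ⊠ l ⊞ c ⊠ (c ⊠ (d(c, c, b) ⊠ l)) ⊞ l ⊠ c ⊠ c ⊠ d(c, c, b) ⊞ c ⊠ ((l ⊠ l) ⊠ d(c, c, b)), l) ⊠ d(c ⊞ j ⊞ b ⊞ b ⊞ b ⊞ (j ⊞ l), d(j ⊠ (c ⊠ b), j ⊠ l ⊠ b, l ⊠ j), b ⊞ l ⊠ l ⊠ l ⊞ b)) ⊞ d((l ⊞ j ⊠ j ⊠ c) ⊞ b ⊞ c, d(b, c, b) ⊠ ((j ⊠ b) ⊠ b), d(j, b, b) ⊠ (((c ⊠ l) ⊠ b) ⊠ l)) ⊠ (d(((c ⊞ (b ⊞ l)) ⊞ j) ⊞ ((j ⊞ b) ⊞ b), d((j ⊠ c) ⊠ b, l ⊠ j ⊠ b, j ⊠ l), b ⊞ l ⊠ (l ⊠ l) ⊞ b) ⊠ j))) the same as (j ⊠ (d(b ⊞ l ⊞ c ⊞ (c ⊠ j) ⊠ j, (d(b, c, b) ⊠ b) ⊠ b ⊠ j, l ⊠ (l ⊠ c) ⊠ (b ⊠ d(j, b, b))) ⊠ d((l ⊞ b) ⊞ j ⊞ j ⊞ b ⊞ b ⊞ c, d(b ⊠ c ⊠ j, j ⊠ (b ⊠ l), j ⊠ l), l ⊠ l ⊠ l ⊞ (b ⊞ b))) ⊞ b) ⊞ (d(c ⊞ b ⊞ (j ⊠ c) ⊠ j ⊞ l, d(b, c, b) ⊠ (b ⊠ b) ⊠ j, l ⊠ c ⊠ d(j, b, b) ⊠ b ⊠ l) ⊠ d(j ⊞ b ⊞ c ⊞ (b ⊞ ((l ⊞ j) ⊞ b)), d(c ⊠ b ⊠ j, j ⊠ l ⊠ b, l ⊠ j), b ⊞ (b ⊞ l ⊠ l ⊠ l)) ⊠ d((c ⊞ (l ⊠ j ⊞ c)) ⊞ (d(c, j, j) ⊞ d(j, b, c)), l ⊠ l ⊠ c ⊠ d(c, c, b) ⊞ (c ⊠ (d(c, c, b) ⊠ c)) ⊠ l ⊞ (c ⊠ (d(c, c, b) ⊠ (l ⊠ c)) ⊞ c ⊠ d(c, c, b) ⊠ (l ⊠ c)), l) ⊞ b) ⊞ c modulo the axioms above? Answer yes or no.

Answer: yes — both canonical forms are b ⊞ b ⊞ c ⊞ d(b ⊞ b ⊞ b ⊞ c ⊞ j ⊞ j ⊞ l, d(b ⊠ c ⊠ j, b ⊠ j ⊠ l, j ⊠ l), b ⊞ b ⊞ l ⊠ l ⊠ l) ⊠ d(b ⊞ c ⊞ c ⊠ j ⊠ j ⊞ l, b ⊠ b ⊠ d(b, c, b) ⊠ j, b ⊠ c ⊠ d(j, b, b) ⊠ l ⊠ l) ⊠ d(c ⊞ c ⊞ d(c, j, j) ⊞ d(j, b, c) ⊞ j ⊠ l, c ⊠ c ⊠ d(c, c, b) ⊠ l ⊞ c ⊠ c ⊠ d(c, c, b) ⊠ l ⊞ c ⊠ c ⊠ d(c, c, b) ⊠ l ⊞ c ⊠ d(c, c, b) ⊠ l ⊠ l, l) ⊞ d(b ⊞ b ⊞ b ⊞ c ⊞ j ⊞ j ⊞ l, d(b ⊠ c ⊠ j, b ⊠ j ⊠ l, j ⊠ l), b ⊞ b ⊞ l ⊠ l ⊠ l) ⊠ d(b ⊞ c ⊞ c ⊠ j ⊠ j ⊞ l, b ⊠ b ⊠ d(b, c, b) ⊠ j, b ⊠ c ⊠ d(j, b, b) ⊠ l ⊠ l) ⊠ j

Derivation:
Left:  (b ⊞ c) ⊞ (b ⊞ (d((c ⊞ b) ⊞ l ⊞ j ⊠ (j ⊠ c), (j ⊠ b) ⊠ (d(b, c, b) ⊠ b), c ⊠ b ⊠ (d(j, b, b) ⊠ (l ⊠ l))) ⊠ (d((c ⊞ d(j, b, c)) ⊞ c ⊞ (d(c, j, j) ⊞ l ⊠ j), ((c ⊠ d(c, c, b)) ⊠ c) ⊠ l ⊞ c ⊠ (c ⊠ (d(c, c, b) ⊠ l)) ⊞ l ⊠ c ⊠ c ⊠ d(c, c, b) ⊞ c ⊠ ((l ⊠ l) ⊠ d(c, c, b)), l) ⊠ d(c ⊞ j ⊞ b ⊞ b ⊞ b ⊞ (j ⊞ l), d(j ⊠ (c ⊠ b), j ⊠ l ⊠ b, l ⊠ j), b ⊞ l ⊠ l ⊠ l ⊞ b)) ⊞ d((l ⊞ j ⊠ j ⊠ c) ⊞ b ⊞ c, d(b, c, b) ⊠ ((j ⊠ b) ⊠ b), d(j, b, b) ⊠ (((c ⊠ l) ⊠ b) ⊠ l)) ⊠ (d(((c ⊞ (b ⊞ l)) ⊞ j) ⊞ ((j ⊞ b) ⊞ b), d((j ⊠ c) ⊠ b, l ⊠ j ⊠ b, j ⊠ l), b ⊞ l ⊠ (l ⊠ l) ⊞ b) ⊠ j)))
  Un-nest:  b ⊞ c ⊞ b ⊞ d(b ⊞ b ⊞ b ⊞ c ⊞ j ⊞ j ⊞ l, d(b ⊠ c ⊠ j, b ⊠ j ⊠ l, j ⊠ l), b ⊞ b ⊞ l ⊠ l ⊠ l) ⊠ d(b ⊞ c ⊞ c ⊠ j ⊠ j ⊞ l, b ⊠ b ⊠ d(b, c, b) ⊠ j, b ⊠ c ⊠ d(j, b, b) ⊠ l ⊠ l) ⊠ d(c ⊞ c ⊞ d(c, j, j) ⊞ d(j, b, c) ⊞ j ⊠ l, c ⊠ c ⊠ d(c, c, b) ⊠ l ⊞ c ⊠ c ⊠ d(c, c, b) ⊠ l ⊞ c ⊠ c ⊠ d(c, c, b) ⊠ l ⊞ c ⊠ d(c, c, b) ⊠ l ⊠ l, l) ⊞ d(b ⊞ b ⊞ b ⊞ c ⊞ j ⊞ j ⊞ l, d(b ⊠ c ⊠ j, b ⊠ j ⊠ l, j ⊠ l), b ⊞ b ⊞ l ⊠ l ⊠ l) ⊠ d(b ⊞ c ⊞ c ⊠ j ⊠ j ⊞ l, b ⊠ b ⊠ d(b, c, b) ⊠ j, b ⊠ c ⊠ d(j, b, b) ⊠ l ⊠ l) ⊠ j
  Order the arguments:  b ⊞ b ⊞ c ⊞ d(b ⊞ b ⊞ b ⊞ c ⊞ j ⊞ j ⊞ l, d(b ⊠ c ⊠ j, b ⊠ j ⊠ l, j ⊠ l), b ⊞ b ⊞ l ⊠ l ⊠ l) ⊠ d(b ⊞ c ⊞ c ⊠ j ⊠ j ⊞ l, b ⊠ b ⊠ d(b, c, b) ⊠ j, b ⊠ c ⊠ d(j, b, b) ⊠ l ⊠ l) ⊠ d(c ⊞ c ⊞ d(c, j, j) ⊞ d(j, b, c) ⊞ j ⊠ l, c ⊠ c ⊠ d(c, c, b) ⊠ l ⊞ c ⊠ c ⊠ d(c, c, b) ⊠ l ⊞ c ⊠ c ⊠ d(c, c, b) ⊠ l ⊞ c ⊠ d(c, c, b) ⊠ l ⊠ l, l) ⊞ d(b ⊞ b ⊞ b ⊞ c ⊞ j ⊞ j ⊞ l, d(b ⊠ c ⊠ j, b ⊠ j ⊠ l, j ⊠ l), b ⊞ b ⊞ l ⊠ l ⊠ l) ⊠ d(b ⊞ c ⊞ c ⊠ j ⊠ j ⊞ l, b ⊠ b ⊠ d(b, c, b) ⊠ j, b ⊠ c ⊠ d(j, b, b) ⊠ l ⊠ l) ⊠ j
Right:  (j ⊠ (d(b ⊞ l ⊞ c ⊞ (c ⊠ j) ⊠ j, (d(b, c, b) ⊠ b) ⊠ b ⊠ j, l ⊠ (l ⊠ c) ⊠ (b ⊠ d(j, b, b))) ⊠ d((l ⊞ b) ⊞ j ⊞ j ⊞ b ⊞ b ⊞ c, d(b ⊠ c ⊠ j, j ⊠ (b ⊠ l), j ⊠ l), l ⊠ l ⊠ l ⊞ (b ⊞ b))) ⊞ b) ⊞ (d(c ⊞ b ⊞ (j ⊠ c) ⊠ j ⊞ l, d(b, c, b) ⊠ (b ⊠ b) ⊠ j, l ⊠ c ⊠ d(j, b, b) ⊠ b ⊠ l) ⊠ d(j ⊞ b ⊞ c ⊞ (b ⊞ ((l ⊞ j) ⊞ b)), d(c ⊠ b ⊠ j, j ⊠ l ⊠ b, l ⊠ j), b ⊞ (b ⊞ l ⊠ l ⊠ l)) ⊠ d((c ⊞ (l ⊠ j ⊞ c)) ⊞ (d(c, j, j) ⊞ d(j, b, c)), l ⊠ l ⊠ c ⊠ d(c, c, b) ⊞ (c ⊠ (d(c, c, b) ⊠ c)) ⊠ l ⊞ (c ⊠ (d(c, c, b) ⊠ (l ⊠ c)) ⊞ c ⊠ d(c, c, b) ⊠ (l ⊠ c)), l) ⊞ b) ⊞ c
  Un-nest:  d(b ⊞ b ⊞ b ⊞ c ⊞ j ⊞ j ⊞ l, d(b ⊠ c ⊠ j, b ⊠ j ⊠ l, j ⊠ l), b ⊞ b ⊞ l ⊠ l ⊠ l) ⊠ d(b ⊞ c ⊞ c ⊠ j ⊠ j ⊞ l, b ⊠ b ⊠ d(b, c, b) ⊠ j, b ⊠ c ⊠ d(j, b, b) ⊠ l ⊠ l) ⊠ j ⊞ b ⊞ d(b ⊞ b ⊞ b ⊞ c ⊞ j ⊞ j ⊞ l, d(b ⊠ c ⊠ j, b ⊠ j ⊠ l, j ⊠ l), b ⊞ b ⊞ l ⊠ l ⊠ l) ⊠ d(b ⊞ c ⊞ c ⊠ j ⊠ j ⊞ l, b ⊠ b ⊠ d(b, c, b) ⊠ j, b ⊠ c ⊠ d(j, b, b) ⊠ l ⊠ l) ⊠ d(c ⊞ c ⊞ d(c, j, j) ⊞ d(j, b, c) ⊞ j ⊠ l, c ⊠ c ⊠ d(c, c, b) ⊠ l ⊞ c ⊠ c ⊠ d(c, c, b) ⊠ l ⊞ c ⊠ c ⊠ d(c, c, b) ⊠ l ⊞ c ⊠ d(c, c, b) ⊠ l ⊠ l, l) ⊞ b ⊞ c
  Sort:  b ⊞ b ⊞ c ⊞ d(b ⊞ b ⊞ b ⊞ c ⊞ j ⊞ j ⊞ l, d(b ⊠ c ⊠ j, b ⊠ j ⊠ l, j ⊠ l), b ⊞ b ⊞ l ⊠ l ⊠ l) ⊠ d(b ⊞ c ⊞ c ⊠ j ⊠ j ⊞ l, b ⊠ b ⊠ d(b, c, b) ⊠ j, b ⊠ c ⊠ d(j, b, b) ⊠ l ⊠ l) ⊠ d(c ⊞ c ⊞ d(c, j, j) ⊞ d(j, b, c) ⊞ j ⊠ l, c ⊠ c ⊠ d(c, c, b) ⊠ l ⊞ c ⊠ c ⊠ d(c, c, b) ⊠ l ⊞ c ⊠ c ⊠ d(c, c, b) ⊠ l ⊞ c ⊠ d(c, c, b) ⊠ l ⊠ l, l) ⊞ d(b ⊞ b ⊞ b ⊞ c ⊞ j ⊞ j ⊞ l, d(b ⊠ c ⊠ j, b ⊠ j ⊠ l, j ⊠ l), b ⊞ b ⊞ l ⊠ l ⊠ l) ⊠ d(b ⊞ c ⊞ c ⊠ j ⊠ j ⊞ l, b ⊠ b ⊠ d(b, c, b) ⊠ j, b ⊠ c ⊠ d(j, b, b) ⊠ l ⊠ l) ⊠ j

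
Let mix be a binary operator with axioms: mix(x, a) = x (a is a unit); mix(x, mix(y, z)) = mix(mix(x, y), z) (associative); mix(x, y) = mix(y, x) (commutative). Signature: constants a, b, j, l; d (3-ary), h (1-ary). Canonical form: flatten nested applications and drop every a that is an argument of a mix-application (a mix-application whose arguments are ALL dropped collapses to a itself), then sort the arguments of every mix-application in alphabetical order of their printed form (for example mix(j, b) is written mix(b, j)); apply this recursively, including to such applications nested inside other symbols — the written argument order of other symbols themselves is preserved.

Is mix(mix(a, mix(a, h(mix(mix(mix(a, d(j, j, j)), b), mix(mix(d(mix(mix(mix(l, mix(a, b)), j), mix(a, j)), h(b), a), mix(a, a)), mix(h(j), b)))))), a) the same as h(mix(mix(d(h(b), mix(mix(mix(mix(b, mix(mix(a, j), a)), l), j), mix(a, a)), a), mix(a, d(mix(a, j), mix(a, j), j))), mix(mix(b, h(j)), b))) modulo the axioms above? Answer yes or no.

Left:  mix(mix(a, mix(a, h(mix(mix(mix(a, d(j, j, j)), b), mix(mix(d(mix(mix(mix(l, mix(a, b)), j), mix(a, j)), h(b), a), mix(a, a)), mix(h(j), b)))))), a)
  Merge nested applications:  mix(a, a, h(mix(mix(mix(a, d(j, j, j)), b), mix(mix(d(mix(mix(mix(l, mix(a, b)), j), mix(a, j)), h(b), a), mix(a, a)), mix(h(j), b)))), a)
  Simplify inside:  h(mix(mix(mix(a, d(j, j, j)), b), mix(mix(d(mix(mix(mix(l, mix(a, b)), j), mix(a, j)), h(b), a), mix(a, a)), mix(h(j), b))))  →  h(mix(b, b, d(j, j, j), d(mix(b, j, j, l), h(b), a), h(j)))
  Unit:  drop a (×3)
  Sort arguments:  h(mix(b, b, d(j, j, j), d(mix(b, j, j, l), h(b), a), h(j)))
Right:  h(mix(mix(d(h(b), mix(mix(mix(mix(b, mix(mix(a, j), a)), l), j), mix(a, a)), a), mix(a, d(mix(a, j), mix(a, j), j))), mix(mix(b, h(j)), b)))
  Work inside:  mix(mix(d(h(b), mix(mix(mix(mix(b, mix(mix(a, j), a)), l), j), mix(a, a)), a), mix(a, d(mix(a, j), mix(a, j), j))), mix(mix(b, h(j)), b))
  Merge nested applications:  mix(d(h(b), mix(mix(mix(mix(b, mix(mix(a, j), a)), l), j), mix(a, a)), a), a, d(mix(a, j), mix(a, j), j), b, h(j), b)
  Canonicalize subterm:  d(h(b), mix(mix(mix(mix(b, mix(mix(a, j), a)), l), j), mix(a, a)), a)  →  d(h(b), mix(b, j, j, l), a)
  Inside:  d(mix(a, j), mix(a, j), j)  →  d(j, j, j)
  Drop the unit:  drop a
  Order the arguments:  mix(b, b, d(h(b), mix(b, j, j, l), a), d(j, j, j), h(j))
  Put back:  h(mix(b, b, d(h(b), mix(b, j, j, l), a), d(j, j, j), h(j)))

Answer: no — h(mix(b, b, d(j, j, j), d(mix(b, j, j, l), h(b), a), h(j))) vs h(mix(b, b, d(h(b), mix(b, j, j, l), a), d(j, j, j), h(j)))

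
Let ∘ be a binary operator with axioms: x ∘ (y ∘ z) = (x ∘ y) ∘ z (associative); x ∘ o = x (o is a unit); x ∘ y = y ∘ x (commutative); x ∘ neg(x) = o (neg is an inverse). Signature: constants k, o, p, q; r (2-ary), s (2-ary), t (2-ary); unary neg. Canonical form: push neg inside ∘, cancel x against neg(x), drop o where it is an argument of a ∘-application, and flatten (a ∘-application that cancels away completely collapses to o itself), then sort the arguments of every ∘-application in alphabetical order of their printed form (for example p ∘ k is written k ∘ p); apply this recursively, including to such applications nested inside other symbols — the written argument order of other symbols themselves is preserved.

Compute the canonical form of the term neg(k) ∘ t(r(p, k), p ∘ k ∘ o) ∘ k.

Cancel inverse pairs:  k cancels
Collect terms:  t(r(p, k), k ∘ p)

Answer: t(r(p, k), k ∘ p)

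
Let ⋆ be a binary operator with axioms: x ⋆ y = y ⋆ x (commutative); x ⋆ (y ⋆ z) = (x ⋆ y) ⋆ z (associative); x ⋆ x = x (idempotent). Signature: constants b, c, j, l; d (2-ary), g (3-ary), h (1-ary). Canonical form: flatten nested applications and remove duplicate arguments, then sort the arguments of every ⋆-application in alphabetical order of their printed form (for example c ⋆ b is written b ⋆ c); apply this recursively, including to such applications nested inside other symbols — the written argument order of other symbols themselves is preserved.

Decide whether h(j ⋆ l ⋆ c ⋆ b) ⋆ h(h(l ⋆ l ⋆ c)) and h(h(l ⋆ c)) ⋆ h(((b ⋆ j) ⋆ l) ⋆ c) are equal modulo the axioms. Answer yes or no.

Left:  h(j ⋆ l ⋆ c ⋆ b) ⋆ h(h(l ⋆ l ⋆ c))
  Simplify inside:  h(j ⋆ l ⋆ c ⋆ b)  →  h(b ⋆ c ⋆ j ⋆ l)
  Simplify inside:  h(h(l ⋆ l ⋆ c))  →  h(h(c ⋆ l))
  Order the arguments:  h(b ⋆ c ⋆ j ⋆ l) ⋆ h(h(c ⋆ l))
Right:  h(h(l ⋆ c)) ⋆ h(((b ⋆ j) ⋆ l) ⋆ c)
  Simplify inside:  h(h(l ⋆ c))  →  h(h(c ⋆ l))
  Inside:  h(((b ⋆ j) ⋆ l) ⋆ c)  →  h(b ⋆ c ⋆ j ⋆ l)
  Order the arguments:  h(b ⋆ c ⋆ j ⋆ l) ⋆ h(h(c ⋆ l))

Answer: yes — both canonical forms are h(b ⋆ c ⋆ j ⋆ l) ⋆ h(h(c ⋆ l))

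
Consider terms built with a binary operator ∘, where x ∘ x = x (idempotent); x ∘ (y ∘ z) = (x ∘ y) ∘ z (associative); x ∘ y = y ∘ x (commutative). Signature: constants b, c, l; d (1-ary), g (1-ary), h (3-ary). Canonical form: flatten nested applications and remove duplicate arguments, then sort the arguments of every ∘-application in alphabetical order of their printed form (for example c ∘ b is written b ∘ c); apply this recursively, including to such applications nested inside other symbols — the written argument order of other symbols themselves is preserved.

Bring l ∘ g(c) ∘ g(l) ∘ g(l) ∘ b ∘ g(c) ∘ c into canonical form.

Answer: b ∘ c ∘ g(c) ∘ g(l) ∘ l

Derivation:
Drop duplicates:  drop duplicate g(l), g(c)
Order the arguments:  b ∘ c ∘ g(c) ∘ g(l) ∘ l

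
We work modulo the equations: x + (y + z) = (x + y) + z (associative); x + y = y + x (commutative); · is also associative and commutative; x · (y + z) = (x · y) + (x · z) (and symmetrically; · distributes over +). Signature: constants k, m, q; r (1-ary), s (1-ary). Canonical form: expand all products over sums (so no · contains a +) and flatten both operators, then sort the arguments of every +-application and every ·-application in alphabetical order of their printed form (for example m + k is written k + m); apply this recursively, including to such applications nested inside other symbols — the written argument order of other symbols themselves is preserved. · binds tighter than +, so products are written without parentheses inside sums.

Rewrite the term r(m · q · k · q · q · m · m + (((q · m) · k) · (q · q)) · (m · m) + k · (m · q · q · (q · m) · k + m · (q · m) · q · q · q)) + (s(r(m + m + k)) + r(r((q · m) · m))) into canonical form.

Answer: r(k · k · m · m · q · q · q + k · m · m · m · q · q · q + k · m · m · m · q · q · q + k · m · m · q · q · q · q) + r(r(m · m · q)) + s(r(k + m + m))

Derivation:
Expand:  r(k · k · m · m · q · q · q + k · m · m · m · q · q · q + k · m · m · m · q · q · q + k · m · m · q · q · q · q) + s(r(k + m + m)) + r(r(m · m · q))
Sort arguments:  r(k · k · m · m · q · q · q + k · m · m · m · q · q · q + k · m · m · m · q · q · q + k · m · m · q · q · q · q) + r(r(m · m · q)) + s(r(k + m + m))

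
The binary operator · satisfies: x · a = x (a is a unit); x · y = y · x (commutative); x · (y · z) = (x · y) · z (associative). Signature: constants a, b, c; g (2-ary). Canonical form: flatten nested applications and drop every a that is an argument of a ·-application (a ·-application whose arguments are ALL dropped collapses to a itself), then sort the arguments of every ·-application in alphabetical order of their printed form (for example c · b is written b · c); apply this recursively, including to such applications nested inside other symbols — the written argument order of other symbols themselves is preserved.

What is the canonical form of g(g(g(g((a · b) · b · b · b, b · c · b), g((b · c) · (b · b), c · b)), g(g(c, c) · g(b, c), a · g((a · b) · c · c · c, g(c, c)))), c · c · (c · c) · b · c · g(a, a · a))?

Focus inside:  c · c · (c · c) · b · c · g(a, a · a)
Un-nest:  c · c · c · c · b · c · g(a, a · a)
Simplify inside:  g(a, a · a)  →  g(a, a)
Sort arguments:  b · c · c · c · c · c · g(a, a)
Reassemble:  g(g(g(g(b · b · b · b, b · b · c), g(b · b · b · c, b · c)), g(g(b, c) · g(c, c), g(b · c · c · c, g(c, c)))), b · c · c · c · c · c · g(a, a))

Answer: g(g(g(g(b · b · b · b, b · b · c), g(b · b · b · c, b · c)), g(g(b, c) · g(c, c), g(b · c · c · c, g(c, c)))), b · c · c · c · c · c · g(a, a))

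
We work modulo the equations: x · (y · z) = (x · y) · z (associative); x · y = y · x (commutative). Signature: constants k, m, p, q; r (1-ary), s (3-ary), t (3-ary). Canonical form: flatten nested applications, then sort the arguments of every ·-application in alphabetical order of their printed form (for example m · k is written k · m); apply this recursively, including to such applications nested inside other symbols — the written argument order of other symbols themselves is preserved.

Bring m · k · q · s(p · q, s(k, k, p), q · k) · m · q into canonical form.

Canonicalize subterm:  s(p · q, s(k, k, p), q · k)  →  s(p · q, s(k, k, p), k · q)
Sort arguments:  k · m · m · q · q · s(p · q, s(k, k, p), k · q)

Answer: k · m · m · q · q · s(p · q, s(k, k, p), k · q)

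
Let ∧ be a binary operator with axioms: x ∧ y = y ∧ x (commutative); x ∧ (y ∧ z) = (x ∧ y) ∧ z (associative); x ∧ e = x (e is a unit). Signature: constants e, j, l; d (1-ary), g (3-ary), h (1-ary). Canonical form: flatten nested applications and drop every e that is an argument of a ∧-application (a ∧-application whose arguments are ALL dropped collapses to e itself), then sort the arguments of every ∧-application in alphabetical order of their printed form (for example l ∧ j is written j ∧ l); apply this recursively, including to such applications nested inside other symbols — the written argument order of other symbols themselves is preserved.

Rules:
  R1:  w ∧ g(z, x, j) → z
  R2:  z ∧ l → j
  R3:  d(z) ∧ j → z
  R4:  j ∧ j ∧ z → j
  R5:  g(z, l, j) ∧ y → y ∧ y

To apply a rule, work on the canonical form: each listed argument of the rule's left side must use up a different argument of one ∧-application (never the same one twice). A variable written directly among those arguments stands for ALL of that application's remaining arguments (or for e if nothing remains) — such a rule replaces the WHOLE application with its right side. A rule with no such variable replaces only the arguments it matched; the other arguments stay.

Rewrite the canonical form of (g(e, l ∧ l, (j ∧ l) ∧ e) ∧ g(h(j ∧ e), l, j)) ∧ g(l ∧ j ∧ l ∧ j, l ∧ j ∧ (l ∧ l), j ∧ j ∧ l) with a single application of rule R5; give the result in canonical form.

Answer: g(e, l ∧ l, j ∧ l) ∧ g(e, l ∧ l, j ∧ l) ∧ g(j ∧ j ∧ l ∧ l, j ∧ l ∧ l ∧ l, j ∧ j ∧ l) ∧ g(j ∧ j ∧ l ∧ l, j ∧ l ∧ l ∧ l, j ∧ j ∧ l)

Derivation:
Canonical form:  g(e, l ∧ l, j ∧ l) ∧ g(h(j), l, j) ∧ g(j ∧ j ∧ l ∧ l, j ∧ l ∧ l ∧ l, j ∧ j ∧ l)
Apply R5:  consuming g(h(j), l, j);  y := g(e, l ∧ l, j ∧ l) ∧ g(j ∧ j ∧ l ∧ l, j ∧ l ∧ l ∧ l, j ∧ j ∧ l), z := h(j)
Every leftover argument binds to the variable; the entire application is replaced.
Giving:  g(e, l ∧ l, j ∧ l) ∧ g(e, l ∧ l, j ∧ l) ∧ g(j ∧ j ∧ l ∧ l, j ∧ l ∧ l ∧ l, j ∧ j ∧ l) ∧ g(j ∧ j ∧ l ∧ l, j ∧ l ∧ l ∧ l, j ∧ j ∧ l)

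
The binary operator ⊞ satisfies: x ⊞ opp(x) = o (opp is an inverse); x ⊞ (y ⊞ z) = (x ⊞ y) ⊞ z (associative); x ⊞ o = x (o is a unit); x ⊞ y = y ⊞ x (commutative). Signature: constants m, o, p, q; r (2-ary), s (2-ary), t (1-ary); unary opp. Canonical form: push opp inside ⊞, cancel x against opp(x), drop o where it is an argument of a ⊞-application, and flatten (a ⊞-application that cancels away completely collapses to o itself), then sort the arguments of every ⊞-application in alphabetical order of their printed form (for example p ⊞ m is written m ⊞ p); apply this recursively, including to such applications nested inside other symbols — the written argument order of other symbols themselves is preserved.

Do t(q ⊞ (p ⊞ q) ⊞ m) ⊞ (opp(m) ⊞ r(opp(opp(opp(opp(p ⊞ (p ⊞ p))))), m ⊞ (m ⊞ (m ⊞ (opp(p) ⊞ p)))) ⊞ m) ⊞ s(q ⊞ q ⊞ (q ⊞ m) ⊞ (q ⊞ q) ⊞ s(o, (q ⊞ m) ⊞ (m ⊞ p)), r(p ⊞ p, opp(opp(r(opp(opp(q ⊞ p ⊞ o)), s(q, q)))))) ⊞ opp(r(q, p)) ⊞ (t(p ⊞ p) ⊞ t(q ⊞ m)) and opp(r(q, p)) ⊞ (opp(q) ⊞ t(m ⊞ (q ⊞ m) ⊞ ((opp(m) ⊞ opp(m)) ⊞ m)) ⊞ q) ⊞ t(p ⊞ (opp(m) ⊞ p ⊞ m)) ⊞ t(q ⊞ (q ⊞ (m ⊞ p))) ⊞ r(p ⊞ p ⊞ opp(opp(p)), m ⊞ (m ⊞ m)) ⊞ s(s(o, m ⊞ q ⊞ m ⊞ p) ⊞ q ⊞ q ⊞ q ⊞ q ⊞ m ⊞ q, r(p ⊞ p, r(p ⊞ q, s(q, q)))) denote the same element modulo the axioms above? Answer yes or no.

Answer: yes — both canonical forms are opp(r(q, p)) ⊞ r(p ⊞ p ⊞ p, m ⊞ m ⊞ m) ⊞ s(m ⊞ q ⊞ q ⊞ q ⊞ q ⊞ q ⊞ s(o, m ⊞ m ⊞ p ⊞ q), r(p ⊞ p, r(p ⊞ q, s(q, q)))) ⊞ t(m ⊞ p ⊞ q ⊞ q) ⊞ t(m ⊞ q) ⊞ t(p ⊞ p)

Derivation:
Left:  t(q ⊞ (p ⊞ q) ⊞ m) ⊞ (opp(m) ⊞ r(opp(opp(opp(opp(p ⊞ (p ⊞ p))))), m ⊞ (m ⊞ (m ⊞ (opp(p) ⊞ p)))) ⊞ m) ⊞ s(q ⊞ q ⊞ (q ⊞ m) ⊞ (q ⊞ q) ⊞ s(o, (q ⊞ m) ⊞ (m ⊞ p)), r(p ⊞ p, opp(opp(r(opp(opp(q ⊞ p ⊞ o)), s(q, q)))))) ⊞ opp(r(q, p)) ⊞ (t(p ⊞ p) ⊞ t(q ⊞ m))
  Push opp inside:  distribute opp over ⊞ and collapse double opp
  Cancel inverse pairs:  m cancels
  Collect:  t(m ⊞ p ⊞ q ⊞ q) ⊞ r(p ⊞ p ⊞ p, m ⊞ m ⊞ m) ⊞ s(m ⊞ q ⊞ q ⊞ q ⊞ q ⊞ q ⊞ s(o, m ⊞ m ⊞ p ⊞ q), r(p ⊞ p, r(p ⊞ q, s(q, q)))) ⊞ opp(r(q, p)) ⊞ t(p ⊞ p) ⊞ t(m ⊞ q)
  Sort arguments:  opp(r(q, p)) ⊞ r(p ⊞ p ⊞ p, m ⊞ m ⊞ m) ⊞ s(m ⊞ q ⊞ q ⊞ q ⊞ q ⊞ q ⊞ s(o, m ⊞ m ⊞ p ⊞ q), r(p ⊞ p, r(p ⊞ q, s(q, q)))) ⊞ t(m ⊞ p ⊞ q ⊞ q) ⊞ t(m ⊞ q) ⊞ t(p ⊞ p)
Right:  opp(r(q, p)) ⊞ (opp(q) ⊞ t(m ⊞ (q ⊞ m) ⊞ ((opp(m) ⊞ opp(m)) ⊞ m)) ⊞ q) ⊞ t(p ⊞ (opp(m) ⊞ p ⊞ m)) ⊞ t(q ⊞ (q ⊞ (m ⊞ p))) ⊞ r(p ⊞ p ⊞ opp(opp(p)), m ⊞ (m ⊞ m)) ⊞ s(s(o, m ⊞ q ⊞ m ⊞ p) ⊞ q ⊞ q ⊞ q ⊞ q ⊞ m ⊞ q, r(p ⊞ p, r(p ⊞ q, s(q, q))))
  Push opp inside:  distribute opp over ⊞ and collapse double opp
  Inverses cancel:  q cancels
  Collect terms:  opp(r(q, p)) ⊞ t(m ⊞ q) ⊞ t(p ⊞ p) ⊞ t(m ⊞ p ⊞ q ⊞ q) ⊞ r(p ⊞ p ⊞ p, m ⊞ m ⊞ m) ⊞ s(m ⊞ q ⊞ q ⊞ q ⊞ q ⊞ q ⊞ s(o, m ⊞ m ⊞ p ⊞ q), r(p ⊞ p, r(p ⊞ q, s(q, q))))
  Sort arguments:  opp(r(q, p)) ⊞ r(p ⊞ p ⊞ p, m ⊞ m ⊞ m) ⊞ s(m ⊞ q ⊞ q ⊞ q ⊞ q ⊞ q ⊞ s(o, m ⊞ m ⊞ p ⊞ q), r(p ⊞ p, r(p ⊞ q, s(q, q)))) ⊞ t(m ⊞ p ⊞ q ⊞ q) ⊞ t(m ⊞ q) ⊞ t(p ⊞ p)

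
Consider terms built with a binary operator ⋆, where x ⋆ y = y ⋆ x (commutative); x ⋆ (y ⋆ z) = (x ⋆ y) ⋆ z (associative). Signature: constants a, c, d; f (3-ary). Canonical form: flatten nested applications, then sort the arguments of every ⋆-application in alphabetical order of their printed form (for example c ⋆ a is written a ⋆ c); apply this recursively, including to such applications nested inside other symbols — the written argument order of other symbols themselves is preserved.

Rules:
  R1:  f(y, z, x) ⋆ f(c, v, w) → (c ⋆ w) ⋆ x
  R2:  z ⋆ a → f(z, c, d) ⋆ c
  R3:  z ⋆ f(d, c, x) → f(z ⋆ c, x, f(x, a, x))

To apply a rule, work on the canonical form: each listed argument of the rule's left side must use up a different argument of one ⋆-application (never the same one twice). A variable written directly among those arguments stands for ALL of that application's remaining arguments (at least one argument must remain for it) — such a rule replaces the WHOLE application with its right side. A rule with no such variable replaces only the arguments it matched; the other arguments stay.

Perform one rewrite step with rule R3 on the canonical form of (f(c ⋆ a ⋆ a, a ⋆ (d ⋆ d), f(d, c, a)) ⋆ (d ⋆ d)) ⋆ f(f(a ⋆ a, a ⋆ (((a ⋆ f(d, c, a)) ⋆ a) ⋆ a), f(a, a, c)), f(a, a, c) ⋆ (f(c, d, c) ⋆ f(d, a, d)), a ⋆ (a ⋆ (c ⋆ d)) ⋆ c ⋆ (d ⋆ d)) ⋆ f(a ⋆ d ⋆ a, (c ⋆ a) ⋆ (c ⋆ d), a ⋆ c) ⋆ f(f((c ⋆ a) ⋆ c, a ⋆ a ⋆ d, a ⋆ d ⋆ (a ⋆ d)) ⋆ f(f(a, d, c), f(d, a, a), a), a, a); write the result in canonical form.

Answer: d ⋆ d ⋆ f(a ⋆ a ⋆ c, a ⋆ d ⋆ d, f(d, c, a)) ⋆ f(a ⋆ a ⋆ d, a ⋆ c ⋆ c ⋆ d, a ⋆ c) ⋆ f(f(a ⋆ a, f(a ⋆ a ⋆ a ⋆ a ⋆ c, a, f(a, a, a)), f(a, a, c)), f(a, a, c) ⋆ f(c, d, c) ⋆ f(d, a, d), a ⋆ a ⋆ c ⋆ c ⋆ d ⋆ d ⋆ d) ⋆ f(f(a ⋆ c ⋆ c, a ⋆ a ⋆ d, a ⋆ a ⋆ d ⋆ d) ⋆ f(f(a, d, c), f(d, a, a), a), a, a)

Derivation:
Canonical form:  d ⋆ d ⋆ f(a ⋆ a ⋆ c, a ⋆ d ⋆ d, f(d, c, a)) ⋆ f(a ⋆ a ⋆ d, a ⋆ c ⋆ c ⋆ d, a ⋆ c) ⋆ f(f(a ⋆ a, a ⋆ a ⋆ a ⋆ a ⋆ f(d, c, a), f(a, a, c)), f(a, a, c) ⋆ f(c, d, c) ⋆ f(d, a, d), a ⋆ a ⋆ c ⋆ c ⋆ d ⋆ d ⋆ d) ⋆ f(f(a ⋆ c ⋆ c, a ⋆ a ⋆ d, a ⋆ a ⋆ d ⋆ d) ⋆ f(f(a, d, c), f(d, a, a), a), a, a)
Match R3:  consume f(d, c, a);  x := a, z := a ⋆ a ⋆ a ⋆ a
The extension variable absorbs all remaining arguments, so the whole application is rewritten.
Result:  d ⋆ d ⋆ f(a ⋆ a ⋆ c, a ⋆ d ⋆ d, f(d, c, a)) ⋆ f(a ⋆ a ⋆ d, a ⋆ c ⋆ c ⋆ d, a ⋆ c) ⋆ f(f(a ⋆ a, f(a ⋆ a ⋆ a ⋆ a ⋆ c, a, f(a, a, a)), f(a, a, c)), f(a, a, c) ⋆ f(c, d, c) ⋆ f(d, a, d), a ⋆ a ⋆ c ⋆ c ⋆ d ⋆ d ⋆ d) ⋆ f(f(a ⋆ c ⋆ c, a ⋆ a ⋆ d, a ⋆ a ⋆ d ⋆ d) ⋆ f(f(a, d, c), f(d, a, a), a), a, a)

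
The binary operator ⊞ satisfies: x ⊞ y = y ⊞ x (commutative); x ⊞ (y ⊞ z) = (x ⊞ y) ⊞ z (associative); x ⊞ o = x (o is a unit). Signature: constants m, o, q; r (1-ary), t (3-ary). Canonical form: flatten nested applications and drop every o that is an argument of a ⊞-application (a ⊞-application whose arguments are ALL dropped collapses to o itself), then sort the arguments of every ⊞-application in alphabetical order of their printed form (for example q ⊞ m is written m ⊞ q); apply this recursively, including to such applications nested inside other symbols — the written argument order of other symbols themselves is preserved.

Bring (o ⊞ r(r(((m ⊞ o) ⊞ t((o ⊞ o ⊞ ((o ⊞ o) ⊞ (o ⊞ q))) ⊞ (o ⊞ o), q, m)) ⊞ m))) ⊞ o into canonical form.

Answer: r(r(m ⊞ m ⊞ t(q, q, m)))

Derivation:
Merge nested applications:  o ⊞ r(r(((m ⊞ o) ⊞ t((o ⊞ o ⊞ ((o ⊞ o) ⊞ (o ⊞ q))) ⊞ (o ⊞ o), q, m)) ⊞ m)) ⊞ o
Inside:  r(r(((m ⊞ o) ⊞ t((o ⊞ o ⊞ ((o ⊞ o) ⊞ (o ⊞ q))) ⊞ (o ⊞ o), q, m)) ⊞ m))  →  r(r(m ⊞ m ⊞ t(q, q, m)))
Units out:  drop o (×2)
Sort:  r(r(m ⊞ m ⊞ t(q, q, m)))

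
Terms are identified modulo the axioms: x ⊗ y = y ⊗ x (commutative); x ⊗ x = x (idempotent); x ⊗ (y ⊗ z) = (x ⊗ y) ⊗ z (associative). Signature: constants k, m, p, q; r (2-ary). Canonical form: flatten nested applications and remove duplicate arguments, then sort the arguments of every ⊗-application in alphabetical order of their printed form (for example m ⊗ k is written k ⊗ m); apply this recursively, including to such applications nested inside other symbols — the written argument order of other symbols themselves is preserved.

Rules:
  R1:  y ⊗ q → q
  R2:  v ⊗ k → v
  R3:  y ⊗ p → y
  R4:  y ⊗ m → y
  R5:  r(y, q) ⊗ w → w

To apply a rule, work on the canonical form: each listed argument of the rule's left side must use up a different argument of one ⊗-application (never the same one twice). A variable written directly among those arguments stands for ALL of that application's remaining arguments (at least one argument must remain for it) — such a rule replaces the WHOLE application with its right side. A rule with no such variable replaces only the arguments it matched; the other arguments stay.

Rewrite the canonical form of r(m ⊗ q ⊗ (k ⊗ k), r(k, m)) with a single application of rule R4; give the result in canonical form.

Canonical form:  r(k ⊗ m ⊗ q, r(k, m))
R4 matches:  uses m;  y := k ⊗ q
Every leftover argument binds to the variable; the entire application is replaced.
New term:  r(k ⊗ q, r(k, m))

Answer: r(k ⊗ q, r(k, m))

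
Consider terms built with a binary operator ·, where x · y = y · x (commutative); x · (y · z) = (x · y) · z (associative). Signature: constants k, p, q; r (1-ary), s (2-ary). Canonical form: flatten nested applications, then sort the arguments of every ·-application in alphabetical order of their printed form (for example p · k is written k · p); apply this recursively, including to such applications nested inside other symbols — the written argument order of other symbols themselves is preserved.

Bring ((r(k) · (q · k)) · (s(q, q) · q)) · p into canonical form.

Answer: k · p · q · q · r(k) · s(q, q)

Derivation:
Merge nested applications:  r(k) · q · k · s(q, q) · q · p
Order the arguments:  k · p · q · q · r(k) · s(q, q)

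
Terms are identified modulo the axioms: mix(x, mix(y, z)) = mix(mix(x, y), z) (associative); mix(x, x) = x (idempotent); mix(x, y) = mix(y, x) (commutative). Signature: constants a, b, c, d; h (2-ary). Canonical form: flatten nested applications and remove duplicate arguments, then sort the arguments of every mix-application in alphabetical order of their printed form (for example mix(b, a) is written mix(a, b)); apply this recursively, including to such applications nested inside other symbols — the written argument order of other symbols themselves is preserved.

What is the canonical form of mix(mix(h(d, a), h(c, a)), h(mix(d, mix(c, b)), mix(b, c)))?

Merge nested applications:  mix(h(d, a), h(c, a), h(mix(d, mix(c, b)), mix(b, c)))
Canonicalize subterm:  h(mix(d, mix(c, b)), mix(b, c))  →  h(mix(b, c, d), mix(b, c))
Order the arguments:  mix(h(c, a), h(d, a), h(mix(b, c, d), mix(b, c)))

Answer: mix(h(c, a), h(d, a), h(mix(b, c, d), mix(b, c)))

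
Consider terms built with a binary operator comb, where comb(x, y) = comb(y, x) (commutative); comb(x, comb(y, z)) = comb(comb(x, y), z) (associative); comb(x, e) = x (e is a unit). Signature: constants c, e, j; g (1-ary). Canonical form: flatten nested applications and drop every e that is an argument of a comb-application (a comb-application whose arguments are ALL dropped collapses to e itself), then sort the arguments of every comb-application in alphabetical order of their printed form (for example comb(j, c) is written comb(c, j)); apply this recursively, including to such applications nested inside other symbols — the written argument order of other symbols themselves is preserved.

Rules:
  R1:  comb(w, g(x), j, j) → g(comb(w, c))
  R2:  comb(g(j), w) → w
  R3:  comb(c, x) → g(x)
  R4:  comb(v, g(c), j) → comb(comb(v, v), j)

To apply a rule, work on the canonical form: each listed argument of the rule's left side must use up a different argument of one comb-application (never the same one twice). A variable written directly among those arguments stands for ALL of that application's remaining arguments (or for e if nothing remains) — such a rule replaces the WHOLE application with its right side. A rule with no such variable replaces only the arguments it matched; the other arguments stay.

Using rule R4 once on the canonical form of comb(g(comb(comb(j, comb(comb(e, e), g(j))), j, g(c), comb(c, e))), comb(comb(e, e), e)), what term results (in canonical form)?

Canonical form:  g(comb(c, g(c), g(j), j, j))
Apply R4:  consuming g(c), j;  v := comb(c, g(j), j)
The variable takes the whole remainder — replace the entire application.
Giving:  g(comb(c, c, g(j), g(j), j, j, j))

Answer: g(comb(c, c, g(j), g(j), j, j, j))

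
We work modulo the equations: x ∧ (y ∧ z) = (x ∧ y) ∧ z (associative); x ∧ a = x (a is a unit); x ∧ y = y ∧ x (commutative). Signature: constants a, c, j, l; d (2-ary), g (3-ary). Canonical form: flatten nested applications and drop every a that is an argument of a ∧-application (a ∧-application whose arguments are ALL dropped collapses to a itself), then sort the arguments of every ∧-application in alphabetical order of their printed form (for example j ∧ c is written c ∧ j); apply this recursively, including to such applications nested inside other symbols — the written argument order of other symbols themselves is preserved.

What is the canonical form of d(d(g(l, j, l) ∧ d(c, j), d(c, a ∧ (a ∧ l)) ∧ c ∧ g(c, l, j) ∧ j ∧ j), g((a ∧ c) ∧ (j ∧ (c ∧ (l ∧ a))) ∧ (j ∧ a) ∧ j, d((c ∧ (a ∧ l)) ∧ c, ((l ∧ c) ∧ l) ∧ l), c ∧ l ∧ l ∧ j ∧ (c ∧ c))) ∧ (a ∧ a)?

Answer: d(d(d(c, j) ∧ g(l, j, l), c ∧ d(c, l) ∧ g(c, l, j) ∧ j ∧ j), g(c ∧ c ∧ j ∧ j ∧ j ∧ l, d(c ∧ c ∧ l, c ∧ l ∧ l ∧ l), c ∧ c ∧ c ∧ j ∧ l ∧ l))

Derivation:
Flatten:  d(d(g(l, j, l) ∧ d(c, j), d(c, a ∧ (a ∧ l)) ∧ c ∧ g(c, l, j) ∧ j ∧ j), g((a ∧ c) ∧ (j ∧ (c ∧ (l ∧ a))) ∧ (j ∧ a) ∧ j, d((c ∧ (a ∧ l)) ∧ c, ((l ∧ c) ∧ l) ∧ l), c ∧ l ∧ l ∧ j ∧ (c ∧ c))) ∧ a ∧ a
Canonicalize subterm:  d(d(g(l, j, l) ∧ d(c, j), d(c, a ∧ (a ∧ l)) ∧ c ∧ g(c, l, j) ∧ j ∧ j), g((a ∧ c) ∧ (j ∧ (c ∧ (l ∧ a))) ∧ (j ∧ a) ∧ j, d((c ∧ (a ∧ l)) ∧ c, ((l ∧ c) ∧ l) ∧ l), c ∧ l ∧ l ∧ j ∧ (c ∧ c)))  →  d(d(d(c, j) ∧ g(l, j, l), c ∧ d(c, l) ∧ g(c, l, j) ∧ j ∧ j), g(c ∧ c ∧ j ∧ j ∧ j ∧ l, d(c ∧ c ∧ l, c ∧ l ∧ l ∧ l), c ∧ c ∧ c ∧ j ∧ l ∧ l))
Unit:  drop a (×2)
Sort:  d(d(d(c, j) ∧ g(l, j, l), c ∧ d(c, l) ∧ g(c, l, j) ∧ j ∧ j), g(c ∧ c ∧ j ∧ j ∧ j ∧ l, d(c ∧ c ∧ l, c ∧ l ∧ l ∧ l), c ∧ c ∧ c ∧ j ∧ l ∧ l))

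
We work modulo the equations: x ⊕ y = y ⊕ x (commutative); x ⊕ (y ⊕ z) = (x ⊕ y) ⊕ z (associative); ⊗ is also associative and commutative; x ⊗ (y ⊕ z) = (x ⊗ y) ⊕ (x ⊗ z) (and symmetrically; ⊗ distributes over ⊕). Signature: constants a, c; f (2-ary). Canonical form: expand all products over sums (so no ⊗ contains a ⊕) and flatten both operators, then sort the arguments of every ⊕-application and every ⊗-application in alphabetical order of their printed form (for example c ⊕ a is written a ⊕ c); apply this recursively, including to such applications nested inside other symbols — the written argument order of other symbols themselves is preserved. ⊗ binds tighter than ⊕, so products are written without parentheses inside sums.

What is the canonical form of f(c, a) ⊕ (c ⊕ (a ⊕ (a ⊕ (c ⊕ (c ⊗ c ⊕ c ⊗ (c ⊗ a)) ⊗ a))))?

Expand:  f(c, a) ⊕ c ⊕ a ⊕ a ⊕ c ⊕ a ⊗ c ⊗ c ⊕ a ⊗ a ⊗ c ⊗ c
Sort arguments:  a ⊕ a ⊕ a ⊗ a ⊗ c ⊗ c ⊕ a ⊗ c ⊗ c ⊕ c ⊕ c ⊕ f(c, a)

Answer: a ⊕ a ⊕ a ⊗ a ⊗ c ⊗ c ⊕ a ⊗ c ⊗ c ⊕ c ⊕ c ⊕ f(c, a)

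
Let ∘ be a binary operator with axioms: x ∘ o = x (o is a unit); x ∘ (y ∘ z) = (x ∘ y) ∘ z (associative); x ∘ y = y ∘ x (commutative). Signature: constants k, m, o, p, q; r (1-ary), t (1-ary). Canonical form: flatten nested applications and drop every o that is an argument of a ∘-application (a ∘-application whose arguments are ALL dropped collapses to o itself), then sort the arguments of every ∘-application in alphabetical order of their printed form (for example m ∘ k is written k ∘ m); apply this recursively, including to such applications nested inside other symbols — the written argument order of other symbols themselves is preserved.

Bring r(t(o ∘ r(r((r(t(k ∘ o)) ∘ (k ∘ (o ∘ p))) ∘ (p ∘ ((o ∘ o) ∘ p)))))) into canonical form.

Descend into:  o ∘ r(r((r(t(k ∘ o)) ∘ (k ∘ (o ∘ p))) ∘ (p ∘ ((o ∘ o) ∘ p))))
Simplify inside:  r(r((r(t(k ∘ o)) ∘ (k ∘ (o ∘ p))) ∘ (p ∘ ((o ∘ o) ∘ p))))  →  r(r(k ∘ p ∘ p ∘ p ∘ r(t(k))))
Unit:  drop o
Order the arguments:  r(r(k ∘ p ∘ p ∘ p ∘ r(t(k))))
Reassemble:  r(t(r(r(k ∘ p ∘ p ∘ p ∘ r(t(k))))))

Answer: r(t(r(r(k ∘ p ∘ p ∘ p ∘ r(t(k))))))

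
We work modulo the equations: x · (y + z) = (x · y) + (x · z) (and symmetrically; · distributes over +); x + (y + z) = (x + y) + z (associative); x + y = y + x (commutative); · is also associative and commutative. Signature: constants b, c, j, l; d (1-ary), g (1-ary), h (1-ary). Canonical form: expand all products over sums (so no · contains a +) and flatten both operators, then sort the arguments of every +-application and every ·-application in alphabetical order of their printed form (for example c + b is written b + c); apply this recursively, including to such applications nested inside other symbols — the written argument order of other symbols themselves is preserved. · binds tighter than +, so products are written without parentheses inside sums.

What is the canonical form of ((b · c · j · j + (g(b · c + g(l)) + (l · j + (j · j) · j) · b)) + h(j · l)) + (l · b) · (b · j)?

Distribute:  b · c · j · j + g(b · c + g(l)) + b · j · l + b · j · j · j + h(j · l) + b · b · j · l
Sort arguments:  b · b · j · l + b · c · j · j + b · j · j · j + b · j · l + g(b · c + g(l)) + h(j · l)

Answer: b · b · j · l + b · c · j · j + b · j · j · j + b · j · l + g(b · c + g(l)) + h(j · l)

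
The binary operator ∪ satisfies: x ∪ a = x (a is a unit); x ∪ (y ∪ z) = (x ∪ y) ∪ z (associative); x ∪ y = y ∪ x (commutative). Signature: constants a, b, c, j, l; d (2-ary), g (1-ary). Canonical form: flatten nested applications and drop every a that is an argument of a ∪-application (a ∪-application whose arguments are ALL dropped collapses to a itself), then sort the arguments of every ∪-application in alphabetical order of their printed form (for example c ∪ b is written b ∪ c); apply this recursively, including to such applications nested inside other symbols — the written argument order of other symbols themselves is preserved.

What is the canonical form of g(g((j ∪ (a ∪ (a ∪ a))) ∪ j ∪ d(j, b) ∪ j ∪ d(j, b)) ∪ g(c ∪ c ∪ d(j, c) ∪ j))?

Answer: g(g(c ∪ c ∪ d(j, c) ∪ j) ∪ g(d(j, b) ∪ d(j, b) ∪ j ∪ j ∪ j))

Derivation:
Work inside:  g((j ∪ (a ∪ (a ∪ a))) ∪ j ∪ d(j, b) ∪ j ∪ d(j, b)) ∪ g(c ∪ c ∪ d(j, c) ∪ j)
Inside:  g((j ∪ (a ∪ (a ∪ a))) ∪ j ∪ d(j, b) ∪ j ∪ d(j, b))  →  g(d(j, b) ∪ d(j, b) ∪ j ∪ j ∪ j)
Sort arguments:  g(c ∪ c ∪ d(j, c) ∪ j) ∪ g(d(j, b) ∪ d(j, b) ∪ j ∪ j ∪ j)
Reassemble:  g(g(c ∪ c ∪ d(j, c) ∪ j) ∪ g(d(j, b) ∪ d(j, b) ∪ j ∪ j ∪ j))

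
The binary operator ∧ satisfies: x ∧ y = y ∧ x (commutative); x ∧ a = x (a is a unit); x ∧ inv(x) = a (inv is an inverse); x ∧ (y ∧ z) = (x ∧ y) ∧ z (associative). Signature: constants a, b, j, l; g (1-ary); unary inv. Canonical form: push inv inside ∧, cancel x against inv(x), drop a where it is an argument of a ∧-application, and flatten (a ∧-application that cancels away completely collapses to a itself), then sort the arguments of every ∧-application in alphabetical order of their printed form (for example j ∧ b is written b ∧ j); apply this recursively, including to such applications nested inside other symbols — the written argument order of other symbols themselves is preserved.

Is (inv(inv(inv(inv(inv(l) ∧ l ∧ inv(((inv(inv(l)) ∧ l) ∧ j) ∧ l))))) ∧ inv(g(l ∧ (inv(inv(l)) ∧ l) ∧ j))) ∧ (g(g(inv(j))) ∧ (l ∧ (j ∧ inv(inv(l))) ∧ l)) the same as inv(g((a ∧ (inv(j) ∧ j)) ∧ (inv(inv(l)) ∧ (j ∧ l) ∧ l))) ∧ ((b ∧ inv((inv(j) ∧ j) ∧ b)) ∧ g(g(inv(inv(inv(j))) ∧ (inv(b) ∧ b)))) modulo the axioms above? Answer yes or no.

Left:  (inv(inv(inv(inv(inv(l) ∧ l ∧ inv(((inv(inv(l)) ∧ l) ∧ j) ∧ l))))) ∧ inv(g(l ∧ (inv(inv(l)) ∧ l) ∧ j))) ∧ (g(g(inv(j))) ∧ (l ∧ (j ∧ inv(inv(l))) ∧ l))
  Push inv inside:  distribute inv over ∧ and collapse double inv
  Cancel inverse pairs:  l cancels; j cancels
  Collect terms:  inv(g(j ∧ l ∧ l ∧ l)) ∧ g(g(inv(j)))
  Order the arguments:  g(g(inv(j))) ∧ inv(g(j ∧ l ∧ l ∧ l))
Right:  inv(g((a ∧ (inv(j) ∧ j)) ∧ (inv(inv(l)) ∧ (j ∧ l) ∧ l))) ∧ ((b ∧ inv((inv(j) ∧ j) ∧ b)) ∧ g(g(inv(inv(inv(j))) ∧ (inv(b) ∧ b))))
  Push inv inside:  distribute inv over ∧ and collapse double inv
  Cancel inverse pairs:  b cancels; j cancels
  Combine occurrences:  inv(g(j ∧ l ∧ l ∧ l)) ∧ g(g(inv(j)))
  Order the arguments:  g(g(inv(j))) ∧ inv(g(j ∧ l ∧ l ∧ l))

Answer: yes — both canonical forms are g(g(inv(j))) ∧ inv(g(j ∧ l ∧ l ∧ l))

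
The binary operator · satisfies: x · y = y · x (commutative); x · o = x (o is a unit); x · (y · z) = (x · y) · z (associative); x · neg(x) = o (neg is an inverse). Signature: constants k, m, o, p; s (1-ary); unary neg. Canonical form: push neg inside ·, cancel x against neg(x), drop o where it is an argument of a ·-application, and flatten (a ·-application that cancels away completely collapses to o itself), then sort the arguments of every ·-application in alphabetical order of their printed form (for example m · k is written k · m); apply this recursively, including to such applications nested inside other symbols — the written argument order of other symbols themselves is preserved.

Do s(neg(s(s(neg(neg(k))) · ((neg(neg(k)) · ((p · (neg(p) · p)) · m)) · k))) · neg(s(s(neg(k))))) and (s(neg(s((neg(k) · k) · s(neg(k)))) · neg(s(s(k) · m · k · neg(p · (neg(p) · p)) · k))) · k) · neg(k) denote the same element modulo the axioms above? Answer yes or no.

Answer: no — s(neg(s(k · k · m · p · s(k))) · neg(s(s(neg(k))))) vs s(neg(s(k · k · m · neg(p) · s(k))) · neg(s(s(neg(k)))))

Derivation:
Left:  s(neg(s(s(neg(neg(k))) · ((neg(neg(k)) · ((p · (neg(p) · p)) · m)) · k))) · neg(s(s(neg(k)))))
  Work inside:  neg(s(s(neg(neg(k))) · ((neg(neg(k)) · ((p · (neg(p) · p)) · m)) · k))) · neg(s(s(neg(k))))
  Push neg inside:  distribute neg over · and collapse double neg
  Combine occurrences:  neg(s(k · k · m · p · s(k))) · neg(s(s(neg(k))))
  Rebuild:  s(neg(s(k · k · m · p · s(k))) · neg(s(s(neg(k)))))
Right:  (s(neg(s((neg(k) · k) · s(neg(k)))) · neg(s(s(k) · m · k · neg(p · (neg(p) · p)) · k))) · k) · neg(k)
  Push neg inside:  distribute neg over · and collapse double neg
  Inverses cancel:  k cancels
  Combine occurrences:  s(neg(s(k · k · m · neg(p) · s(k))) · neg(s(s(neg(k)))))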